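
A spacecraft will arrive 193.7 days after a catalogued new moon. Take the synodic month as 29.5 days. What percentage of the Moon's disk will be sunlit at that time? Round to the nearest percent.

193.7 d spans 6 complete synodic months (6 × 29.5 = 177.00 d) plus 16.70 d.
Elongation θ = 360° × 16.70/29.5 ≈ 203.8°.
Illuminated fraction = (1 − cos 203.8°)/2 = (1 − (-0.915))/2 ≈ 0.957, so 96%.

96%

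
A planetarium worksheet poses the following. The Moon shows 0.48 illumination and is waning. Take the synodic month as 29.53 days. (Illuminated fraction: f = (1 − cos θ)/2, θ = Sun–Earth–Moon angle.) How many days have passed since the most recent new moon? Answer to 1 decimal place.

22.3 days

Invert f = (1 − cos θ)/2 to get cos θ = 1 − 2(0.48) = 0.040, hence θ₀ = arccos 0.040 = 87.7°.
A waning Moon lies in 180°–360°, so θ = 360° − 87.7° = 272.3°.
At 360°/29.53 d per day, 272.3° corresponds to 22.34 days.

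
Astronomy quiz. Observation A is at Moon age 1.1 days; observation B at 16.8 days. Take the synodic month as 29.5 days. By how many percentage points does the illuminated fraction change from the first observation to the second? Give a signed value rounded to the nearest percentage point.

θ₁ = 360° × 1.1/29.5 = 13.4°, f₁ = (1 − cos θ₁)/2 = 0.014.
θ₂ = 360° × 16.8/29.5 = 205.0°, f₂ = (1 − cos θ₂)/2 = 0.953.
Change = f₂ − f₁ = +0.939 → +94 percentage points.

+94 percentage points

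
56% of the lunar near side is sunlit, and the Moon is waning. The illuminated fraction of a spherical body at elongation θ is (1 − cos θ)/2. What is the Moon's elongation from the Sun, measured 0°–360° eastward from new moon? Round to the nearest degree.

From f = (1 − cos θ)/2: cos θ = 1 − 2×0.56 = -0.120; arccos → 96.9°.
Since the Moon is past full (waning), take the reflex angle: θ = 360° − 96.9° = 263.1°.

263°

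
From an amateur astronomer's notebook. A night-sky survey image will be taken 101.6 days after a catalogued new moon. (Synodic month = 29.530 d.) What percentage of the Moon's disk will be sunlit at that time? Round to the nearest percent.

101.6/29.530 = 3.441 lunations, so 3 complete cycles and 13.01 d into the next.
Phase angle: θ = 360°·(13.01 d)/(29.530 d) = 158.6°.
With cos θ = (-0.931), the lit fraction is (1 − (-0.931))/2 ≈ 0.966, so 97%.

97%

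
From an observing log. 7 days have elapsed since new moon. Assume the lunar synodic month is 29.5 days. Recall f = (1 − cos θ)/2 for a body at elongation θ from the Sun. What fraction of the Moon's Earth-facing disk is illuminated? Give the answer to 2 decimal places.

0.46

The Moon has covered 7/29.5 of its cycle, so θ ≈ 360° × 7/29.5 = 85.4°.
cos 85.4° = 0.080, so f = (1 − 0.080)/2 = 0.460.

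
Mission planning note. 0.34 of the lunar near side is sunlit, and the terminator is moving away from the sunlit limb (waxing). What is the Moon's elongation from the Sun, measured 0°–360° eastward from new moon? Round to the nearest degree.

71°

Invert f = (1 − cos θ)/2 to get cos θ = 1 − 2(0.34) = 0.320, hence θ₀ = arccos 0.320 = 71.3°.
The Moon is waxing (0°–180°), so θ = 71.3° directly.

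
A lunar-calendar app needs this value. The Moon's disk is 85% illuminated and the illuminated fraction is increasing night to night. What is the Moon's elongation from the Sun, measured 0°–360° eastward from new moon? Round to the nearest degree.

134°

From f = (1 − cos θ)/2: cos θ = 1 − 2×0.85 = -0.700; arccos → 134.4°.
The Moon is waxing (0°–180°), so θ = 134.4° directly.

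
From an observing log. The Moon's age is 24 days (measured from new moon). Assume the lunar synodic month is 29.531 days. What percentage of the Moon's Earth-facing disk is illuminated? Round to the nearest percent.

31%

The Moon has covered 24/29.531 of its cycle, so θ ≈ 360° × 24/29.531 = 292.6°.
Illuminated fraction = (1 − cos 292.6°)/2 = (1 − 0.384)/2 ≈ 0.308, so 31%.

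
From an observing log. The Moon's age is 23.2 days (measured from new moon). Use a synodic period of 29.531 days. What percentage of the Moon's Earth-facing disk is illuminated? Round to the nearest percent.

39%

Phase angle: θ = 360°·(23.2 d)/(29.531 d) = 282.8°.
With cos θ = 0.222, the lit fraction is (1 − 0.222)/2 ≈ 0.389, so 39%.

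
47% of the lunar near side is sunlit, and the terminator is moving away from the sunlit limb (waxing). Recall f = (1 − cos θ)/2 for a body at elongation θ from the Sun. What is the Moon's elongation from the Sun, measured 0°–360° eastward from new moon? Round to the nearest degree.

cos θ = 1 − 2f = 0.060, giving a principal value of 86.6°.
Waxing ⇒ before full, so θ = 86.6°.

87°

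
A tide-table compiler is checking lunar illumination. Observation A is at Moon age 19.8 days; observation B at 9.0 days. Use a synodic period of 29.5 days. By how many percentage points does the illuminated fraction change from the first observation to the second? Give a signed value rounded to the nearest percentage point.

θ₁ = 360° × 19.8/29.5 = 241.6°, f₁ = (1 − cos θ₁)/2 = 0.738.
θ₂ = 360° × 9.0/29.5 = 109.8°, f₂ = (1 − cos θ₂)/2 = 0.670.
Change = f₂ − f₁ = -0.068 → -7 percentage points.

-7 percentage points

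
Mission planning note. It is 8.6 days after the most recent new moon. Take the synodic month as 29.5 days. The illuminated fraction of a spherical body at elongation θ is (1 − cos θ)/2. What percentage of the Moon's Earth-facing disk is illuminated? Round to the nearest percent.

63%

Elongation θ = 360° × 8.6/29.5 ≈ 104.9°.
cos 104.9° = (-0.258), so f = (1 − (-0.258))/2 = 0.629, so 63%.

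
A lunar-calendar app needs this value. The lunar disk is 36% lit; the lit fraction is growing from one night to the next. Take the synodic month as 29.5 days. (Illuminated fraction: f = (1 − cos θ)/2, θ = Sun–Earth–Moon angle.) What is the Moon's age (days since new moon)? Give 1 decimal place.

6.0 days

From f = (1 − cos θ)/2: cos θ = 1 − 2×0.36 = 0.280; arccos → 73.7°.
Waxing ⇒ before full, so θ = 73.7°.
That fraction of the synodic month is 73.7/360 × 29.5 d ≈ 6.04 d.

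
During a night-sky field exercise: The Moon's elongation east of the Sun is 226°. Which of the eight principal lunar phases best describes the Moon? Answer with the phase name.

waning gibbous

226° lies in the waning gibbous sector of the 8-phase cycle.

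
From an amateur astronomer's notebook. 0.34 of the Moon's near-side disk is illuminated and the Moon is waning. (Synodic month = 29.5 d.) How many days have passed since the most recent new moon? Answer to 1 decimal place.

23.7 days

cos θ = 1 − 2f = 0.320, giving a principal value of 71.3°.
A waning Moon lies in 180°–360°, so θ = 360° − 71.3° = 288.7°.
Age = 29.5 × 288.7°/360° ≈ 23.65 days.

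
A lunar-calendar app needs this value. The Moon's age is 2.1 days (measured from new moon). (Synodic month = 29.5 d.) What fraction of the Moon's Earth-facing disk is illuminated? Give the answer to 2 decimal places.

0.05

Phase angle: θ = 360°·(2.1 d)/(29.5 d) = 25.6°.
Illuminated fraction = (1 − cos 25.6°)/2 = (1 − 0.902)/2 ≈ 0.049.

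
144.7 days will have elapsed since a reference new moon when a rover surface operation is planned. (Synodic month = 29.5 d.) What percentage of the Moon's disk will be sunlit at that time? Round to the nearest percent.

9%

144.7/29.5 = 4.905 lunations, so 4 complete cycles and 26.70 d into the next.
Phase angle: θ = 360°·(26.70 d)/(29.5 d) = 325.8°.
Illuminated fraction = (1 − cos 325.8°)/2 = (1 − 0.827)/2 ≈ 0.086, so 9%.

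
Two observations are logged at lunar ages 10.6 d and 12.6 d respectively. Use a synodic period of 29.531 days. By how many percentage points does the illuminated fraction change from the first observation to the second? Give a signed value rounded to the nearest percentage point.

θ₁ = 360° × 10.6/29.531 = 129.2°, f₁ = (1 − cos θ₁)/2 = 0.816.
θ₂ = 360° × 12.6/29.531 = 153.6°, f₂ = (1 − cos θ₂)/2 = 0.948.
Change = f₂ − f₁ = +0.132 → +13 percentage points.

+13 pp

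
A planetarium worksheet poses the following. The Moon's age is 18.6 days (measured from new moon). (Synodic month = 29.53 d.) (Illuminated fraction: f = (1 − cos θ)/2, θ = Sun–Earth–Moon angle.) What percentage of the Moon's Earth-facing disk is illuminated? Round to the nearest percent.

84%

The Moon has covered 18.6/29.53 of its cycle, so θ ≈ 360° × 18.6/29.53 = 226.8°.
Illuminated fraction = (1 − cos 226.8°)/2 = (1 − (-0.685))/2 ≈ 0.843, so 84%.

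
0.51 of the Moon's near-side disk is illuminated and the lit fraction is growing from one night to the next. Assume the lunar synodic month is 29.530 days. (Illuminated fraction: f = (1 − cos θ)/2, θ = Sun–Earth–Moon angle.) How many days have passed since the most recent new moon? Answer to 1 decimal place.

7.5 days

cos θ = 1 − 2f = -0.020, giving a principal value of 91.1°.
Before full moon the principal value applies: θ = 91.1°.
That fraction of the synodic month is 91.1/360 × 29.530 d ≈ 7.48 d.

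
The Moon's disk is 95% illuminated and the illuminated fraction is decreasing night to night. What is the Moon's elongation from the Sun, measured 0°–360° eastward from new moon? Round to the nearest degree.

Invert f = (1 − cos θ)/2 to get cos θ = 1 − 2(0.95) = -0.900, hence θ₀ = arccos -0.900 = 154.2°.
Waning ⇒ past full, so θ = 360° − 154.2° = 205.8°.

206°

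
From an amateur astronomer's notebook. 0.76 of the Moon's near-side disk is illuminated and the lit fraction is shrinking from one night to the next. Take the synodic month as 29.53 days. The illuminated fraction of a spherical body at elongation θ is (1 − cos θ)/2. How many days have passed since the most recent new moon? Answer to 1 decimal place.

19.6 days

From f = (1 − cos θ)/2: cos θ = 1 − 2×0.76 = -0.520; arccos → 121.3°.
A waning Moon lies in 180°–360°, so θ = 360° − 121.3° = 238.7°.
That fraction of the synodic month is 238.7/360 × 29.53 d ≈ 19.58 d.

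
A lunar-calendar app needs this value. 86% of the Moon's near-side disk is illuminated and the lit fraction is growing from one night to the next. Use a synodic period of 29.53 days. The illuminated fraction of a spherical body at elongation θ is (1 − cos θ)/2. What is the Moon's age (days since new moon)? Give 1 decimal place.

Invert f = (1 − cos θ)/2 to get cos θ = 1 − 2(0.86) = -0.720, hence θ₀ = arccos -0.720 = 136.1°.
The Moon is waxing (0°–180°), so θ = 136.1° directly.
Age = 29.53 × 136.1°/360° ≈ 11.16 days.

11.2 days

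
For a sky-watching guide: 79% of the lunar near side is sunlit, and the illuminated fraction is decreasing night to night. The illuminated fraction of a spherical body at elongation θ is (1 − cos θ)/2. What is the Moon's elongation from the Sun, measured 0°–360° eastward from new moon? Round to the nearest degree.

235°

From f = (1 − cos θ)/2: cos θ = 1 − 2×0.79 = -0.580; arccos → 125.5°.
A waning Moon lies in 180°–360°, so θ = 360° − 125.5° = 234.5°.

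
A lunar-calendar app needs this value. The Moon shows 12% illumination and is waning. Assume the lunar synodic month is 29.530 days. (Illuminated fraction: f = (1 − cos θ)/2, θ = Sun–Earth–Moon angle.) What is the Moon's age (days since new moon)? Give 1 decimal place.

cos θ = 1 − 2f = 0.760, giving a principal value of 40.5°.
A waning Moon lies in 180°–360°, so θ = 360° − 40.5° = 319.5°.
Age = 29.530 × 319.5°/360° ≈ 26.20 days.

26.2 days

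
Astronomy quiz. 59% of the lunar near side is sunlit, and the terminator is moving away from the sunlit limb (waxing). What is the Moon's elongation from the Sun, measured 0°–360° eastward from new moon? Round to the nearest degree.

100°

cos θ = 1 − 2f = -0.180, giving a principal value of 100.4°.
Before full moon the principal value applies: θ = 100.4°.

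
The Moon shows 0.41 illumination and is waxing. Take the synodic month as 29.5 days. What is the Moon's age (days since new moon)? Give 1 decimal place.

6.5 days

Invert f = (1 − cos θ)/2 to get cos θ = 1 − 2(0.41) = 0.180, hence θ₀ = arccos 0.180 = 79.6°.
Before full moon the principal value applies: θ = 79.6°.
At 360°/29.5 d per day, 79.6° corresponds to 6.53 days.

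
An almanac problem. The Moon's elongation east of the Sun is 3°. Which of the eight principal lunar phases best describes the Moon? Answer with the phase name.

new moon

The new moon sector spans roughly -22°–22°; 3° falls inside it.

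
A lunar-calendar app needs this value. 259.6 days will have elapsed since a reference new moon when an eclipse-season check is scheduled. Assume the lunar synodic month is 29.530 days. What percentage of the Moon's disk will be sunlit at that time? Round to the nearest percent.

259.6 d spans 8 complete synodic months (8 × 29.530 = 236.24 d) plus 23.36 d.
Elongation θ = 360° × 23.36/29.530 ≈ 284.8°.
cos 284.8° = 0.255, so f = (1 − 0.255)/2 = 0.372, so 37%.

37%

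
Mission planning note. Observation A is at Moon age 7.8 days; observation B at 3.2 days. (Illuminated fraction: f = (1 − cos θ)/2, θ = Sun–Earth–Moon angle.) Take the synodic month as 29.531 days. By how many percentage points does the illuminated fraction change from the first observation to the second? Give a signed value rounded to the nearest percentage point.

First observation: θ = 360°·7.8/29.531 = 95.1°, so f = 0.544.
Second observation: θ = 39.0°, f = 0.111.
Δf = 0.111 − 0.544 = -0.433, i.e. -43 pp.

-43 percentage points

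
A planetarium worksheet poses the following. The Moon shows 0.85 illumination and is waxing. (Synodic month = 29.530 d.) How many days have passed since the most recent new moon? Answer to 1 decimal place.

Invert f = (1 − cos θ)/2 to get cos θ = 1 − 2(0.85) = -0.700, hence θ₀ = arccos -0.700 = 134.4°.
The Moon is waxing (0°–180°), so θ = 134.4° directly.
That fraction of the synodic month is 134.4/360 × 29.530 d ≈ 11.03 d.

11.0 days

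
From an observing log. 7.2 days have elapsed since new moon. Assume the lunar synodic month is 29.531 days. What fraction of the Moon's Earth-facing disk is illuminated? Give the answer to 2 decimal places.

The Moon has covered 7.2/29.531 of its cycle, so θ ≈ 360° × 7.2/29.531 = 87.8°.
With cos θ = 0.039, the lit fraction is (1 − 0.039)/2 ≈ 0.481.

0.48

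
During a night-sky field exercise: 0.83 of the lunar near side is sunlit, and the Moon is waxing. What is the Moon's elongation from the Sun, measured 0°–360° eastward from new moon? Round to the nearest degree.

131°

From f = (1 − cos θ)/2: cos θ = 1 − 2×0.83 = -0.660; arccos → 131.3°.
Before full moon the principal value applies: θ = 131.3°.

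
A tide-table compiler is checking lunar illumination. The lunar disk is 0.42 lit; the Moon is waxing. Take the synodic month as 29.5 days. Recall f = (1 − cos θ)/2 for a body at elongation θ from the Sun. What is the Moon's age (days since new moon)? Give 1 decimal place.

6.6 days

cos θ = 1 − 2f = 0.160, giving a principal value of 80.8°.
The Moon is waxing (0°–180°), so θ = 80.8° directly.
At 360°/29.5 d per day, 80.8° corresponds to 6.62 days.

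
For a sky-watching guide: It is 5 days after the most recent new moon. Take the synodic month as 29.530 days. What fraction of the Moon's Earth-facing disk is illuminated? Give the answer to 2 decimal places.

The Moon has covered 5/29.530 of its cycle, so θ ≈ 360° × 5/29.530 = 61.0°.
cos 61.0° = 0.485, so f = (1 − 0.485)/2 = 0.257.

0.26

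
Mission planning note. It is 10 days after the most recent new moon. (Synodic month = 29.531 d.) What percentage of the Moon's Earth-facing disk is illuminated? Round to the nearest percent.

Phase angle: θ = 360°·(10 d)/(29.531 d) = 121.9°.
cos 121.9° = (-0.529), so f = (1 − (-0.529))/2 = 0.764, so 76%.

76%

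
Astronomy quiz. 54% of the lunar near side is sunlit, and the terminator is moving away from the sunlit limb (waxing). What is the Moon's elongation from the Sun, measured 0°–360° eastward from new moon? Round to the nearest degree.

From f = (1 − cos θ)/2: cos θ = 1 − 2×0.54 = -0.080; arccos → 94.6°.
The Moon is waxing (0°–180°), so θ = 94.6° directly.

95°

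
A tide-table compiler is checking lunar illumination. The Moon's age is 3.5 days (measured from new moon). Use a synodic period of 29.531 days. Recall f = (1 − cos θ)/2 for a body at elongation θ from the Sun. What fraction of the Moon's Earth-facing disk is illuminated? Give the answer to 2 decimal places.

0.13

Phase angle: θ = 360°·(3.5 d)/(29.531 d) = 42.7°.
With cos θ = 0.735, the lit fraction is (1 − 0.735)/2 ≈ 0.132.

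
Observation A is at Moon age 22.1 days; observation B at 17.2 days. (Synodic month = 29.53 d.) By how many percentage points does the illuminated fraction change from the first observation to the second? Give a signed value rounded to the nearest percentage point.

θ₁ = 360° × 22.1/29.53 = 269.4°, f₁ = (1 − cos θ₁)/2 = 0.505.
θ₂ = 360° × 17.2/29.53 = 209.7°, f₂ = (1 − cos θ₂)/2 = 0.934.
Change = f₂ − f₁ = +0.429 → +43 percentage points.

+43 percentage points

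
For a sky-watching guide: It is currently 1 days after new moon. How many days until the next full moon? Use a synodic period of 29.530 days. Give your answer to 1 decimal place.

13.8 days

Full moon is 0.5 of the way through the cycle: age 0.5 × 29.530 = 14.765 d.
That is 14.765 − 1 = 13.765 days ahead.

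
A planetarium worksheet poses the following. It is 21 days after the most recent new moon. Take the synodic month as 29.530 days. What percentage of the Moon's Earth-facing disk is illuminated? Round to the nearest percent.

The Moon has covered 21/29.530 of its cycle, so θ ≈ 360° × 21/29.530 = 256.0°.
Illuminated fraction = (1 − cos 256.0°)/2 = (1 − (-0.242))/2 ≈ 0.621, so 62%.

62%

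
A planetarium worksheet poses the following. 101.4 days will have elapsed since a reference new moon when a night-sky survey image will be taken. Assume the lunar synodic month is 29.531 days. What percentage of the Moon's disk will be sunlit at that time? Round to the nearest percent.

Reduce mod P: 101.4 − 3×29.531 = 12.81 d into the current lunation.
The Moon has covered 12.81/29.531 of its cycle, so θ ≈ 360° × 12.81/29.531 = 156.1°.
cos 156.1° = (-0.914), so f = (1 − (-0.914))/2 = 0.957, so 96%.

96%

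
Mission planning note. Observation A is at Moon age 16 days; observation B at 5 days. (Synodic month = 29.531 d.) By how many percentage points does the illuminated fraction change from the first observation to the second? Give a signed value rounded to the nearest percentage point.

First observation: θ = 360°·16/29.531 = 195.0°, so f = 0.983.
Second observation: θ = 61.0°, f = 0.257.
Δf = 0.257 − 0.983 = -0.726, i.e. -73 pp.

-73 pp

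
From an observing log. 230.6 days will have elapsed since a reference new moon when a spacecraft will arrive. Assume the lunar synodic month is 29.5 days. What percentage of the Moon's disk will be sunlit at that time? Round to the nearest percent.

30%

230.6 d spans 7 complete synodic months (7 × 29.5 = 206.50 d) plus 24.10 d.
Phase angle: θ = 360°·(24.10 d)/(29.5 d) = 294.1°.
With cos θ = 0.408, the lit fraction is (1 − 0.408)/2 ≈ 0.296, so 30%.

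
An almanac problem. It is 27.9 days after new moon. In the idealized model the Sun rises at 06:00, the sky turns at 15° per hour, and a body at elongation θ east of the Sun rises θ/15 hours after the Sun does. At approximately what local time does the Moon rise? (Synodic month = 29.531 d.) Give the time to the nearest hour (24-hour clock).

Elongation θ = 360° × 27.9/29.531 ≈ 340.1°.
At 15° of sky rotation per hour, 340.1° corresponds to a 22.67 h lag.
06:00 + 22.67 h ≈ 04:40 → 05:00 to the nearest hour.

05:00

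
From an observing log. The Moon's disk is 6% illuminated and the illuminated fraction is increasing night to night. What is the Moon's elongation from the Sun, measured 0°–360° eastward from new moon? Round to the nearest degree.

28°

From f = (1 − cos θ)/2: cos θ = 1 − 2×0.06 = 0.880; arccos → 28.4°.
Waxing ⇒ before full, so θ = 28.4°.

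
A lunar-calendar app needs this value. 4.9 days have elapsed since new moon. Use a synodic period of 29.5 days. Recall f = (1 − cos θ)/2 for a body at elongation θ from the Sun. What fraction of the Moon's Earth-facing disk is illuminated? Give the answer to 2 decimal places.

Elongation θ = 360° × 4.9/29.5 ≈ 59.8°.
cos 59.8° = 0.503, so f = (1 − 0.503)/2 = 0.248.

0.25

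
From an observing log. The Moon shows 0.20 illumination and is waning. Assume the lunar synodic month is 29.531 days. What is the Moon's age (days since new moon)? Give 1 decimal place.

From f = (1 − cos θ)/2: cos θ = 1 − 2×0.20 = 0.600; arccos → 53.1°.
Waning ⇒ past full, so θ = 360° − 53.1° = 306.9°.
At 360°/29.531 d per day, 306.9° corresponds to 25.17 days.

25.2 days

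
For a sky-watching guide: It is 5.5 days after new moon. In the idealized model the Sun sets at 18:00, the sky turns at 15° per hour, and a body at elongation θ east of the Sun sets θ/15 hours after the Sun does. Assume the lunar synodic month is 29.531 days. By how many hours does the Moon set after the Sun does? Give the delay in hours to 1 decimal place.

The Moon has covered 5.5/29.531 of its cycle, so θ ≈ 360° × 5.5/29.531 = 67.0°.
Delay after the Sun = 67.0° / (15°/h) ≈ 4.47 h.
So the Moon sets 4.47 h after the Sun.

4.5 h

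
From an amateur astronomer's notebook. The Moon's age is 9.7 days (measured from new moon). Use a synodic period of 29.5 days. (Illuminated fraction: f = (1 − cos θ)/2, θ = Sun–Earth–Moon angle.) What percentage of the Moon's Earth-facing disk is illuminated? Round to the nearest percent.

74%

The Moon has covered 9.7/29.5 of its cycle, so θ ≈ 360° × 9.7/29.5 = 118.4°.
With cos θ = (-0.475), the lit fraction is (1 − (-0.475))/2 ≈ 0.738, so 74%.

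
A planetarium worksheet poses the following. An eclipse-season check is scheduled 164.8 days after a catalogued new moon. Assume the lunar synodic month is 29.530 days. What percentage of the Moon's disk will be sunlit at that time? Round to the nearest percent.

94%

164.8/29.530 = 5.581 lunations, so 5 complete cycles and 17.15 d into the next.
The Moon has covered 17.15/29.530 of its cycle, so θ ≈ 360° × 17.15/29.530 = 209.1°.
Illuminated fraction = (1 − cos 209.1°)/2 = (1 − (-0.874))/2 ≈ 0.937, so 94%.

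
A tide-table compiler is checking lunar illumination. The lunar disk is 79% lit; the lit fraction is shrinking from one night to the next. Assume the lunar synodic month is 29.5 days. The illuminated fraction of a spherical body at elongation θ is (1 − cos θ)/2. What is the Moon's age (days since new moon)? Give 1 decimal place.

19.2 days

From f = (1 − cos θ)/2: cos θ = 1 − 2×0.79 = -0.580; arccos → 125.5°.
Since the Moon is past full (waning), take the reflex angle: θ = 360° − 125.5° = 234.5°.
That fraction of the synodic month is 234.5/360 × 29.5 d ≈ 19.22 d.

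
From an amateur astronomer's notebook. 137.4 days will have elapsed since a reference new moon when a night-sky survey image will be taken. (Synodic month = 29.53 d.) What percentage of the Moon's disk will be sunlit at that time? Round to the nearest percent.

137.4 d spans 4 complete synodic months (4 × 29.53 = 118.12 d) plus 19.28 d.
Elongation θ = 360° × 19.28/29.53 ≈ 235.0°.
With cos θ = (-0.573), the lit fraction is (1 − (-0.573))/2 ≈ 0.786, so 79%.

79%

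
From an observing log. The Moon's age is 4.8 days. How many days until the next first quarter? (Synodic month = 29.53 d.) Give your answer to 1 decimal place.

2.6 days

First quarter occurs at elongation 90°, i.e. at age 29.53 × 90/360 = 7.383 d.
That is 7.383 − 4.8 = 2.583 days ahead.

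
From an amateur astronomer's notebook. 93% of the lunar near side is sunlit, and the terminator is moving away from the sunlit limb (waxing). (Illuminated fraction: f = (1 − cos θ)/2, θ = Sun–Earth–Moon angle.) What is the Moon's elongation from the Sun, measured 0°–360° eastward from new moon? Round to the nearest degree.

From f = (1 − cos θ)/2: cos θ = 1 − 2×0.93 = -0.860; arccos → 149.3°.
Waxing ⇒ before full, so θ = 149.3°.

149°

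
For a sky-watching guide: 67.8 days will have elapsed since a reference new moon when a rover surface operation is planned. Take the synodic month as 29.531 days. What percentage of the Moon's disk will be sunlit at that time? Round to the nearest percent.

64%

67.8 d spans 2 complete synodic months (2 × 29.531 = 59.06 d) plus 8.74 d.
Elongation θ = 360° × 8.74/29.531 ≈ 106.5°.
With cos θ = (-0.284), the lit fraction is (1 − (-0.284))/2 ≈ 0.642, so 64%.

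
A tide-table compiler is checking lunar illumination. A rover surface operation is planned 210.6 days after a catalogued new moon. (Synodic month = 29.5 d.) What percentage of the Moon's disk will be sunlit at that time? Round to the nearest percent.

Reduce mod P: 210.6 − 7×29.5 = 4.10 d into the current lunation.
The Moon has covered 4.10/29.5 of its cycle, so θ ≈ 360° × 4.10/29.5 = 50.0°.
cos 50.0° = 0.642, so f = (1 − 0.642)/2 = 0.179, so 18%.

18%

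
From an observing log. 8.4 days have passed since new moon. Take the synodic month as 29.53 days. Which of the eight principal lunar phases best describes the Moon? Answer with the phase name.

first quarter

θ ≈ 360° × 8.4/29.53 = 102°, which falls in the first quarter sector.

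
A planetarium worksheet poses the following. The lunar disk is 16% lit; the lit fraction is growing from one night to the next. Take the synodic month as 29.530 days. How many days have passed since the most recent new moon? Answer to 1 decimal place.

Invert f = (1 − cos θ)/2 to get cos θ = 1 − 2(0.16) = 0.680, hence θ₀ = arccos 0.680 = 47.2°.
The Moon is waxing (0°–180°), so θ = 47.2° directly.
Age = 29.530 × 47.2°/360° ≈ 3.87 days.

3.9 days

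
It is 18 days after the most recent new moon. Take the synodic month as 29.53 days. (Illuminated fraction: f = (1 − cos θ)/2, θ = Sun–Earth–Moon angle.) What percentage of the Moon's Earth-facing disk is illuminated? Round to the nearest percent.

Elongation θ = 360° × 18/29.53 ≈ 219.4°.
With cos θ = (-0.772), the lit fraction is (1 − (-0.772))/2 ≈ 0.886, so 89%.

89%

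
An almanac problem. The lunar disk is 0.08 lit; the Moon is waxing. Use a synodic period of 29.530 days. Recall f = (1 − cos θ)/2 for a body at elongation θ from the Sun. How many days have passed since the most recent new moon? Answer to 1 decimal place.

2.7 days

cos θ = 1 − 2f = 0.840, giving a principal value of 32.9°.
Waxing ⇒ before full, so θ = 32.9°.
Age = 29.530 × 32.9°/360° ≈ 2.70 days.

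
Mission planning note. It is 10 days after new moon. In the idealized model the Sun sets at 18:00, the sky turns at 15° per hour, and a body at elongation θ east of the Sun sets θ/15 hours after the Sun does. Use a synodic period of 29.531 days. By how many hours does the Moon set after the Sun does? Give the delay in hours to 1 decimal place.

8.1 h

Phase angle: θ = 360°·(10 d)/(29.531 d) = 121.9°.
Delay after the Sun = 121.9° / (15°/h) ≈ 8.13 h.
So the Moon sets 8.13 h after the Sun.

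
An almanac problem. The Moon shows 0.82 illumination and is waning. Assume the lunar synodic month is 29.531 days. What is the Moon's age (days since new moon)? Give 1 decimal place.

From f = (1 − cos θ)/2: cos θ = 1 − 2×0.82 = -0.640; arccos → 129.8°.
A waning Moon lies in 180°–360°, so θ = 360° − 129.8° = 230.2°.
At 360°/29.531 d per day, 230.2° corresponds to 18.88 days.

18.9 days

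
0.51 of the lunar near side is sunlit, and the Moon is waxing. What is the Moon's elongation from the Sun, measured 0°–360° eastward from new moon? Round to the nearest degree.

Invert f = (1 − cos θ)/2 to get cos θ = 1 − 2(0.51) = -0.020, hence θ₀ = arccos -0.020 = 91.1°.
Before full moon the principal value applies: θ = 91.1°.

91°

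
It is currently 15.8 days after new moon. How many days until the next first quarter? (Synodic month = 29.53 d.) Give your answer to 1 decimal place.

21.1 days

First quarter is 0.25 of the way through the cycle: age 0.25 × 29.53 = 7.383 d.
This lunation's first quarter (7.383 d) has passed, so add one period: 36.913 − 15.8 = 21.113 days.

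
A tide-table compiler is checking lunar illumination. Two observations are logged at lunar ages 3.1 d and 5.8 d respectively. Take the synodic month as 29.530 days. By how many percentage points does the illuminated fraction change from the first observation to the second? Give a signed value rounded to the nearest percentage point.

+23 pp

First observation: θ = 360°·3.1/29.530 = 37.8°, so f = 0.105.
Second observation: θ = 70.7°, f = 0.335.
Δf = 0.335 − 0.105 = +0.230, i.e. +23 pp.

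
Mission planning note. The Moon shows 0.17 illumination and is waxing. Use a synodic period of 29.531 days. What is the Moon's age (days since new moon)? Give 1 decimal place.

From f = (1 − cos θ)/2: cos θ = 1 − 2×0.17 = 0.660; arccos → 48.7°.
Waxing ⇒ before full, so θ = 48.7°.
That fraction of the synodic month is 48.7/360 × 29.531 d ≈ 3.99 d.

4.0 days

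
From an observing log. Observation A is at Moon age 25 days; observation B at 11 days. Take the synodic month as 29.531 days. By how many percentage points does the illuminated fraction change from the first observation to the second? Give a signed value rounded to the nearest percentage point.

θ₁ = 360° × 25/29.531 = 304.8°, f₁ = (1 − cos θ₁)/2 = 0.215.
θ₂ = 360° × 11/29.531 = 134.1°, f₂ = (1 − cos θ₂)/2 = 0.848.
Change = f₂ − f₁ = +0.633 → +63 percentage points.

+63 percentage points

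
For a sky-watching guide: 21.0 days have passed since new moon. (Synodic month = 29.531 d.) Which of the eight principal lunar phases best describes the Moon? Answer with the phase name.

last quarter

At 21.0/29.531 of the cycle, θ ≈ 256° — the last quarter range.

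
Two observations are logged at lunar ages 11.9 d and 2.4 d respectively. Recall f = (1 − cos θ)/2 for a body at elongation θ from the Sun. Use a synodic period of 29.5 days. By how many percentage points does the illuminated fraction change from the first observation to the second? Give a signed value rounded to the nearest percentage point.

-85 pp

θ₁ = 360° × 11.9/29.5 = 145.2°, f₁ = (1 − cos θ₁)/2 = 0.911.
θ₂ = 360° × 2.4/29.5 = 29.3°, f₂ = (1 − cos θ₂)/2 = 0.064.
Change = f₂ − f₁ = -0.847 → -85 percentage points.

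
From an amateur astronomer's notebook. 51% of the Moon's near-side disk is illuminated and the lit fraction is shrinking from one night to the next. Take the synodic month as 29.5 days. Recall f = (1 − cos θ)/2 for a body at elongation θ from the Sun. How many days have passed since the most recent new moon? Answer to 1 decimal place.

cos θ = 1 − 2f = -0.020, giving a principal value of 91.1°.
Since the Moon is past full (waning), take the reflex angle: θ = 360° − 91.1° = 268.9°.
That fraction of the synodic month is 268.9/360 × 29.5 d ≈ 22.03 d.

22.0 days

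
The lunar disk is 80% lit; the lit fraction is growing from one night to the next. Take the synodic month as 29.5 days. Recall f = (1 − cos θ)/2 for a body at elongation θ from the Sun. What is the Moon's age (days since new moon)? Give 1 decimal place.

10.4 days

cos θ = 1 − 2f = -0.600, giving a principal value of 126.9°.
The Moon is waxing (0°–180°), so θ = 126.9° directly.
That fraction of the synodic month is 126.9/360 × 29.5 d ≈ 10.40 d.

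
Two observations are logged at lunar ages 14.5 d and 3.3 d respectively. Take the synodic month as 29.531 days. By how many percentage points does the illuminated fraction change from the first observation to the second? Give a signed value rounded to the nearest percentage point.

θ₁ = 360° × 14.5/29.531 = 176.8°, f₁ = (1 − cos θ₁)/2 = 0.999.
θ₂ = 360° × 3.3/29.531 = 40.2°, f₂ = (1 − cos θ₂)/2 = 0.118.
Change = f₂ − f₁ = -0.881 → -88 percentage points.

-88 pp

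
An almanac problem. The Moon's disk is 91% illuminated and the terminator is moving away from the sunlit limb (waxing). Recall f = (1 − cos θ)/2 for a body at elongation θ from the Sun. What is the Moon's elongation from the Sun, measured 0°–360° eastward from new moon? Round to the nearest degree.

145°

From f = (1 − cos θ)/2: cos θ = 1 − 2×0.91 = -0.820; arccos → 145.1°.
Before full moon the principal value applies: θ = 145.1°.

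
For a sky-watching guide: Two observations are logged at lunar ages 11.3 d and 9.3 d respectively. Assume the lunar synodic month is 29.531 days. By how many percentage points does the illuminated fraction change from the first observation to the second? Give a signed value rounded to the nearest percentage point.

-17 pp

First observation: θ = 360°·11.3/29.531 = 137.8°, so f = 0.870.
Second observation: θ = 113.4°, f = 0.698.
Δf = 0.698 − 0.870 = -0.172, i.e. -17 pp.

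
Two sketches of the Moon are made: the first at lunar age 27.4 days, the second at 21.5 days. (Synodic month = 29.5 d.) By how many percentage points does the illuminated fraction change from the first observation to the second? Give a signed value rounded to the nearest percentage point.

θ₁ = 360° × 27.4/29.5 = 334.4°, f₁ = (1 − cos θ₁)/2 = 0.049.
θ₂ = 360° × 21.5/29.5 = 262.4°, f₂ = (1 − cos θ₂)/2 = 0.566.
Change = f₂ − f₁ = +0.517 → +52 percentage points.

+52 percentage points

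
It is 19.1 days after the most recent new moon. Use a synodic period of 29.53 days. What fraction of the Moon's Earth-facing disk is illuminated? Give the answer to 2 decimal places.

0.80

The Moon has covered 19.1/29.53 of its cycle, so θ ≈ 360° × 19.1/29.53 = 232.8°.
With cos θ = (-0.604), the lit fraction is (1 − (-0.604))/2 ≈ 0.802.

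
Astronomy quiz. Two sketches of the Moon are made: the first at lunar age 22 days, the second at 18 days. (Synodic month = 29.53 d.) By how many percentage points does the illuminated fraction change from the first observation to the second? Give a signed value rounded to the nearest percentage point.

+37 percentage points

θ₁ = 360° × 22/29.53 = 268.2°, f₁ = (1 − cos θ₁)/2 = 0.516.
θ₂ = 360° × 18/29.53 = 219.4°, f₂ = (1 − cos θ₂)/2 = 0.886.
Change = f₂ − f₁ = +0.370 → +37 percentage points.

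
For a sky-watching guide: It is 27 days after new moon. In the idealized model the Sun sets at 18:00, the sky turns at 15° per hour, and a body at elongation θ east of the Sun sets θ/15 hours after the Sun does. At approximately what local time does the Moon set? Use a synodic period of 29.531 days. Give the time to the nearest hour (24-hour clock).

Elongation θ = 360° × 27/29.531 ≈ 329.1°.
The Moon trails the Sun by θ/15 = 329.1/15 ≈ 21.94 hours.
18:00 + 21.94 h ≈ 15:57 → 16:00 to the nearest hour.

16:00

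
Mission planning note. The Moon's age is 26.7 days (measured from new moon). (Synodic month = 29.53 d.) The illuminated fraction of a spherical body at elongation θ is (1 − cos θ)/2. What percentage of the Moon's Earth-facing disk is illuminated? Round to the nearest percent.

Phase angle: θ = 360°·(26.7 d)/(29.53 d) = 325.5°.
Illuminated fraction = (1 − cos 325.5°)/2 = (1 − 0.824)/2 ≈ 0.088, so 9%.

9%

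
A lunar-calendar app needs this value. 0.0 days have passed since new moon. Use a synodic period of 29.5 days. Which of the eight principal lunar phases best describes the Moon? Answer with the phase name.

new moon

At 0.0/29.5 of the cycle, θ ≈ 0° — the new moon range.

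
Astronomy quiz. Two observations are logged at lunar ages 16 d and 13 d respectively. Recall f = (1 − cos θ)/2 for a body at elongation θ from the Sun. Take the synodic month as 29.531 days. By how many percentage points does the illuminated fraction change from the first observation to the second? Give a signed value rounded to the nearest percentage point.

-2 pp

First observation: θ = 360°·16/29.531 = 195.0°, so f = 0.983.
Second observation: θ = 158.5°, f = 0.965.
Δf = 0.965 − 0.983 = -0.018, i.e. -2 pp.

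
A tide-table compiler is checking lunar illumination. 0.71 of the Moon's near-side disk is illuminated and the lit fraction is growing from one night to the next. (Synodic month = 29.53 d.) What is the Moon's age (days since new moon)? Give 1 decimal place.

From f = (1 − cos θ)/2: cos θ = 1 − 2×0.71 = -0.420; arccos → 114.8°.
The Moon is waxing (0°–180°), so θ = 114.8° directly.
Age = 29.53 × 114.8°/360° ≈ 9.42 days.

9.4 days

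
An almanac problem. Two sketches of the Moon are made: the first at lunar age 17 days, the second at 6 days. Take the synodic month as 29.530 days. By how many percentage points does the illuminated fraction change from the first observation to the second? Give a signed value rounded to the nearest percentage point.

-59 percentage points

First observation: θ = 360°·17/29.530 = 207.2°, so f = 0.945.
Second observation: θ = 73.1°, f = 0.355.
Δf = 0.355 − 0.945 = -0.589, i.e. -59 pp.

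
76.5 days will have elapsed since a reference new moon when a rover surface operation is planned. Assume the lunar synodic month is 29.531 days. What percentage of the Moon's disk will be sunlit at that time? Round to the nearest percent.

76.5/29.531 = 2.590 lunations, so 2 complete cycles and 17.44 d into the next.
Phase angle: θ = 360°·(17.44 d)/(29.531 d) = 212.6°.
With cos θ = (-0.843), the lit fraction is (1 − (-0.843))/2 ≈ 0.921, so 92%.

92%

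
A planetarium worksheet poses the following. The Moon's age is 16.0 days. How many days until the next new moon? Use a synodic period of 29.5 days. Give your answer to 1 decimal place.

13.5 days

One full lunation from the last new moon is 29.5 d; remaining = 29.5 − 16.0 = 13.500 d.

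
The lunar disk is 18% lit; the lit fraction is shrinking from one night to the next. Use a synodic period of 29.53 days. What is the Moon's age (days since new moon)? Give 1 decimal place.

25.4 days

cos θ = 1 − 2f = 0.640, giving a principal value of 50.2°.
A waning Moon lies in 180°–360°, so θ = 360° − 50.2° = 309.8°.
That fraction of the synodic month is 309.8/360 × 29.53 d ≈ 25.41 d.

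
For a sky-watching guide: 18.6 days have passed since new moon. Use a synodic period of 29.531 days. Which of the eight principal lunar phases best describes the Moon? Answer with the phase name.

waning gibbous

θ ≈ 360° × 18.6/29.531 = 227°, which falls in the waning gibbous sector.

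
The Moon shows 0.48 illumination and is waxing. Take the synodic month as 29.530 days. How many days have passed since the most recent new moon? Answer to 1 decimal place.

Invert f = (1 − cos θ)/2 to get cos θ = 1 − 2(0.48) = 0.040, hence θ₀ = arccos 0.040 = 87.7°.
Waxing ⇒ before full, so θ = 87.7°.
Age = 29.530 × 87.7°/360° ≈ 7.19 days.

7.2 days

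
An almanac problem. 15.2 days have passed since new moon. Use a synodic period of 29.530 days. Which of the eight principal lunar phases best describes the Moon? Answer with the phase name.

full moon

θ ≈ 360° × 15.2/29.530 = 185°, which falls in the full moon sector.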